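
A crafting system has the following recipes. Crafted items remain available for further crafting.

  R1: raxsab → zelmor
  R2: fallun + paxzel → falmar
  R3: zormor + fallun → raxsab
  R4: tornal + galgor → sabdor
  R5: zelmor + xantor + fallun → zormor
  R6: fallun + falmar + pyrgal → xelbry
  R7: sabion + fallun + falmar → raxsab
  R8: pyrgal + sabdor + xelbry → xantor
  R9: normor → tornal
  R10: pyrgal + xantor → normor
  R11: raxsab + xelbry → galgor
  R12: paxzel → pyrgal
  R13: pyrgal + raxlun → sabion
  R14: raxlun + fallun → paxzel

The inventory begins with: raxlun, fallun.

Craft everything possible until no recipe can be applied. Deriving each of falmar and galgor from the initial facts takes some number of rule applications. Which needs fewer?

falmar: Using R14, raxlun and fallun make paxzel. fallun + paxzel → falmar (R2). [2 rule applications]
galgor: raxlun + fallun → paxzel (R14). Using R2, fallun and paxzel make falmar. paxzel → pyrgal (R12). Using R13, pyrgal and raxlun make sabion. fallun + falmar + pyrgal → xelbry (R6). Using R7, sabion, fallun, and falmar make raxsab. raxsab + xelbry → galgor (R11). [7 rule applications]
falmar needs fewer.

falmar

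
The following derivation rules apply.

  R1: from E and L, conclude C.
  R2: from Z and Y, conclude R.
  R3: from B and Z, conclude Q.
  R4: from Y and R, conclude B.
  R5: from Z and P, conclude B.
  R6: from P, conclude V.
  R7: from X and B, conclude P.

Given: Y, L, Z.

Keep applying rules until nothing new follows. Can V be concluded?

No

V would need P (R6), but P is never established.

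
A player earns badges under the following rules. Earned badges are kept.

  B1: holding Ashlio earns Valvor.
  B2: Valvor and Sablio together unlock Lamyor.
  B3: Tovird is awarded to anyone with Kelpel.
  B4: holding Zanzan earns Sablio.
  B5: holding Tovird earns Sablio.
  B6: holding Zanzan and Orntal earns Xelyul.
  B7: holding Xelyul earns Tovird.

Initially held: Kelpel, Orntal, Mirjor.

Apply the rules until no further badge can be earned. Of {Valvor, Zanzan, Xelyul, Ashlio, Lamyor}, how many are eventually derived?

Valvor would need Ashlio (B1), but Ashlio is never earned.
No rule produces Zanzan, and it is not given.
Xelyul would need Zanzan and Orntal (B6), but Zanzan is never earned.
No rule produces Ashlio, and it is not given.
Lamyor would need Valvor and Sablio (B2), but Valvor is never earned.
None of the 5 are reached.

0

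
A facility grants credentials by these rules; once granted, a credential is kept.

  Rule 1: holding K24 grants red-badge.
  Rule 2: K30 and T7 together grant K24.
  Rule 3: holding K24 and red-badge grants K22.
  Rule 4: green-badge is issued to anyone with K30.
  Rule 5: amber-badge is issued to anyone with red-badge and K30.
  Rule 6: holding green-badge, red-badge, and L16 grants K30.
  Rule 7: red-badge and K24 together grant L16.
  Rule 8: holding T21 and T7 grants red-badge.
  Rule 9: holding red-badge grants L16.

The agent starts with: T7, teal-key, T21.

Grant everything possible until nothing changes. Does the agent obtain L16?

Holding T21 and T7 grants red-badge (Rule 8).
Holding red-badge grants L16 (Rule 9).

Yes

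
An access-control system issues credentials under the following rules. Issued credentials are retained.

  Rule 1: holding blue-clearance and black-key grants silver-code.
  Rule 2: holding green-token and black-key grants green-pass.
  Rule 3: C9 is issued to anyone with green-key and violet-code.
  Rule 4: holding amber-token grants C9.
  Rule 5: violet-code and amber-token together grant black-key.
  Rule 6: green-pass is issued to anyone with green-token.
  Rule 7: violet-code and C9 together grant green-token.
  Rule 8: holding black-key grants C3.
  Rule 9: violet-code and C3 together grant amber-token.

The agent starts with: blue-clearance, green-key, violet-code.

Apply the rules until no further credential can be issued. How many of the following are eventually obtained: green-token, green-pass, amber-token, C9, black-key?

3

Holding green-key and violet-code grants C9 (Rule 3).
Holding violet-code and C9 grants green-token (Rule 7).
Holding green-token grants green-pass (Rule 6).
green-token: reached.
green-pass: reached.
amber-token would need violet-code and C3 (Rule 9), but C3 is never granted.
C9: reached.
black-key would need violet-code and amber-token (Rule 5), but amber-token is never granted.
Reached: green-token, green-pass, and C9 — 3 of the 5.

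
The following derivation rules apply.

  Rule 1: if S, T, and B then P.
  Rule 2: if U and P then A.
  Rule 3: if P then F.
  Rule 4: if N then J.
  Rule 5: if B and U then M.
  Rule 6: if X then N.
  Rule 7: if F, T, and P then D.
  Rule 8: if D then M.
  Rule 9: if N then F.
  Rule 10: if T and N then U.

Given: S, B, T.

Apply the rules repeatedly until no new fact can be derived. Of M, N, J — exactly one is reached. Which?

M

S, T, and B hold, so P follows (Rule 1).
P holds, so F follows (Rule 3).
From F, T, and P, Rule 7 gives D.
D holds, so M follows (Rule 8).
N would need X (Rule 6), but X is never established. J would need N (Rule 4), but N is never established.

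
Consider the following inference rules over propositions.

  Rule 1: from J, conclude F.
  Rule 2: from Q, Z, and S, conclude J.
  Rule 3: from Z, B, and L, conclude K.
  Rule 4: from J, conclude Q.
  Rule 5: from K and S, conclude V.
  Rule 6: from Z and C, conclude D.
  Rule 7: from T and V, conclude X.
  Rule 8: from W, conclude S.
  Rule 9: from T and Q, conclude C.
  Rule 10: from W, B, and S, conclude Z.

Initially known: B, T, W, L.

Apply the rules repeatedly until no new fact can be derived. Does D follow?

D would need Z and C (Rule 6), but C is never established.

No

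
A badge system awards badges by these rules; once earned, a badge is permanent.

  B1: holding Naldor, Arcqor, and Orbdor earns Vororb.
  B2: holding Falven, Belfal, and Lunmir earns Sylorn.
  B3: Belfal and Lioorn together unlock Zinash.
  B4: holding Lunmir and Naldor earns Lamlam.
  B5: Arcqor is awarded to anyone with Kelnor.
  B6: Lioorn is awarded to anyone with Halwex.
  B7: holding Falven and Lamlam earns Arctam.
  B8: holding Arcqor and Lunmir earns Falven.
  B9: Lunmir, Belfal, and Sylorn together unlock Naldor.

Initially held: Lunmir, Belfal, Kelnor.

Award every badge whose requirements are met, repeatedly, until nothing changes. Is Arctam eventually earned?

With Kelnor, Arcqor is earned (B5).
With Arcqor and Lunmir, Falven is earned (B8).
With Falven, Belfal, and Lunmir, Sylorn is earned (B2).
With Lunmir, Belfal, and Sylorn, Naldor is earned (B9).
With Lunmir and Naldor, Lamlam is earned (B4).
With Falven and Lamlam, Arctam is earned (B7).

Yes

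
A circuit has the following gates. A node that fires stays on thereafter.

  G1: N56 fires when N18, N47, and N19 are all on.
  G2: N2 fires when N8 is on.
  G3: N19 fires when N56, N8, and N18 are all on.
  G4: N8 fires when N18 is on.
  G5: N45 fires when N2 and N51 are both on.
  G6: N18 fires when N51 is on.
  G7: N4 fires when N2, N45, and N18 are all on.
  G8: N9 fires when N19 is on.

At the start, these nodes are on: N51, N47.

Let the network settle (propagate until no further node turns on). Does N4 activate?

G6: N51 on → N18 on.
G4: N18 on → N8 on.
G2: N8 on → N2 on.
G5: N2 and N51 on → N45 on.
N2, N45, and N18 are on, so N4 fires (G7).

Yes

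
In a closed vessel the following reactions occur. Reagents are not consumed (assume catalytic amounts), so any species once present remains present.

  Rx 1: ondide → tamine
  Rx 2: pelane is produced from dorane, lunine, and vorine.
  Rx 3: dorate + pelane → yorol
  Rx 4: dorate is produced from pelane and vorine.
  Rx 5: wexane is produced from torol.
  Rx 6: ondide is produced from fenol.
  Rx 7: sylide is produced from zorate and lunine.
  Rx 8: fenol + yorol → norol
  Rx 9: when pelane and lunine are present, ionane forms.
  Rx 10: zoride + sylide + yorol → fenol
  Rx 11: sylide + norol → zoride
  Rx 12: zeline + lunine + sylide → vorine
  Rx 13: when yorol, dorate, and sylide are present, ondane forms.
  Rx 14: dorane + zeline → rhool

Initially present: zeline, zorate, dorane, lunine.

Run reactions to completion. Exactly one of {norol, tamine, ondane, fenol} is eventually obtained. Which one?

zorate and lunine present → sylide forms (Rx 7).
zeline, lunine, and sylide present → vorine forms (Rx 12).
dorane, lunine, and vorine present → pelane forms (Rx 2).
pelane and vorine present → dorate forms (Rx 4).
dorate and pelane present → yorol forms (Rx 3).
yorol, dorate, and sylide present → ondane forms (Rx 13).
norol would need fenol and yorol (Rx 8), but fenol never forms. fenol would need zoride, sylide, and yorol (Rx 10), but zoride never forms. tamine would need ondide (Rx 1), but ondide never forms.

ondane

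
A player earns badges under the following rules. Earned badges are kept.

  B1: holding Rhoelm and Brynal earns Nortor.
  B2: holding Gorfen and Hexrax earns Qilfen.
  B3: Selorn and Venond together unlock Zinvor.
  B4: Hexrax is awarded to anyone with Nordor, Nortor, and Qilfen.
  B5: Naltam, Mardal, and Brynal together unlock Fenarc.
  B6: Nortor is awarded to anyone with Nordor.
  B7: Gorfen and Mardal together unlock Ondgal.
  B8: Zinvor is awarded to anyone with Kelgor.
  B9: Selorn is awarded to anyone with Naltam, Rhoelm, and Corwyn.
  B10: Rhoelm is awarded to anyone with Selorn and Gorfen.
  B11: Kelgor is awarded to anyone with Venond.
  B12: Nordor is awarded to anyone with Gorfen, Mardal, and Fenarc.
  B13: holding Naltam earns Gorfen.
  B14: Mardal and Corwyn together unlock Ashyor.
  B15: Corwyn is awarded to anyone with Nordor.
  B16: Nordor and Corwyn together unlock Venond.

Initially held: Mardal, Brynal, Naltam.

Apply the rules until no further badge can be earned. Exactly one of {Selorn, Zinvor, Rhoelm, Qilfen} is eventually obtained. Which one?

Zinvor

With Naltam, Mardal, and Brynal, Fenarc is earned (B5).
With Naltam, Gorfen is earned (B13).
With Gorfen, Mardal, and Fenarc, Nordor is earned (B12).
With Nordor, Corwyn is earned (B15).
With Nordor and Corwyn, Venond is earned (B16).
With Venond, Kelgor is earned (B11).
With Kelgor, Zinvor is earned (B8).
Rhoelm would need Selorn and Gorfen (B10), but Selorn is never earned. Selorn would need Naltam, Rhoelm, and Corwyn (B9), but Rhoelm is never earned. Qilfen would need Gorfen and Hexrax (B2), but Hexrax is never earned.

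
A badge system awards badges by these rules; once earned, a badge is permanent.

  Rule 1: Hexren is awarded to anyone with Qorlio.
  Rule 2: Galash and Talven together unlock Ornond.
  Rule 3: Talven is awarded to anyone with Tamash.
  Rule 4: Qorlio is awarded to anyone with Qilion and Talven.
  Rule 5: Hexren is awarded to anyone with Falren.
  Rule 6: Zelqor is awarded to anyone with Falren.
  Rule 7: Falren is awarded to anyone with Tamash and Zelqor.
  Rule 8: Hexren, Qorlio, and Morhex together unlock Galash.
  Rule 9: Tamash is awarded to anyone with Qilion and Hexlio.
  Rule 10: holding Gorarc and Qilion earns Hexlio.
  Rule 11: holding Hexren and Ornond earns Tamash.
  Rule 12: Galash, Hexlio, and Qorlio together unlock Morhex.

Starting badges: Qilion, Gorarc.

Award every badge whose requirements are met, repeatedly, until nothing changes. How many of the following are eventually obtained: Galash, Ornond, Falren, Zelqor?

0

Galash would need Hexren, Qorlio, and Morhex (Rule 8), but Morhex is never earned.
Ornond would need Galash and Talven (Rule 2), but Galash is never earned.
Falren would need Tamash and Zelqor (Rule 7), but Zelqor is never earned.
Zelqor would need Falren (Rule 6), but Falren is never earned.
None of the 4 are reached.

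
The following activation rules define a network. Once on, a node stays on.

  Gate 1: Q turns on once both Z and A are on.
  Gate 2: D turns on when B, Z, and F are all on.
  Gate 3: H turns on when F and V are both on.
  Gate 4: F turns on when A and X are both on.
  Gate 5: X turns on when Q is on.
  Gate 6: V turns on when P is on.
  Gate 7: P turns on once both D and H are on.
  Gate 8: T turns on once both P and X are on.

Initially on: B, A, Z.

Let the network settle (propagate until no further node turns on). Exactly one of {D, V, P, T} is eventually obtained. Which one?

Gate 1: Z and A on → Q on.
Q is on, so X turns on (Gate 5).
Gate 4: A and X on → F on.
B, Z, and F are on, so D turns on (Gate 2).
V would need P (Gate 6), but P never turns on. P would need D and H (Gate 7), but H never turns on. T would need P and X (Gate 8), but P never turns on.

D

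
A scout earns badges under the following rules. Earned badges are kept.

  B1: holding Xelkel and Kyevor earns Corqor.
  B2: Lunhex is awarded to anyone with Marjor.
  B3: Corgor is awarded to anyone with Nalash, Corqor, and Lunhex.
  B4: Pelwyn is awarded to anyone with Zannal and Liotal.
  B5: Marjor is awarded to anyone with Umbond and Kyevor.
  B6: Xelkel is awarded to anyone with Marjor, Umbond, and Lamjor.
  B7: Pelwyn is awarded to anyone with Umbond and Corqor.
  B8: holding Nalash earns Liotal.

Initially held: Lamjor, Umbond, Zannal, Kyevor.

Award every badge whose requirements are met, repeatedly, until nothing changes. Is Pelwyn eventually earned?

With Umbond and Kyevor, Marjor is earned (B5).
With Marjor, Umbond, and Lamjor, Xelkel is earned (B6).
With Xelkel and Kyevor, Corqor is earned (B1).
With Umbond and Corqor, Pelwyn is earned (B7).

Yes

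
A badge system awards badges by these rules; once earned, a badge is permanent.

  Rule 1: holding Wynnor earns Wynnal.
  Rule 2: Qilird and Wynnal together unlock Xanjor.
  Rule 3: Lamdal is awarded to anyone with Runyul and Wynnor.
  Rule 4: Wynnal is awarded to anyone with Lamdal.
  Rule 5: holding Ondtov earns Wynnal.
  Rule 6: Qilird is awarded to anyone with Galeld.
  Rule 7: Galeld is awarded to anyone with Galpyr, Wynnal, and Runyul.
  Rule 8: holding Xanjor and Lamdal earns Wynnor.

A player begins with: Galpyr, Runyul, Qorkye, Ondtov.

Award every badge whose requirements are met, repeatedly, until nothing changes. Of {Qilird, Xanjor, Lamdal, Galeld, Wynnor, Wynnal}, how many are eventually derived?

4

With Ondtov, Wynnal is earned (Rule 5).
With Galpyr, Wynnal, and Runyul, Galeld is earned (Rule 7).
With Galeld, Qilird is earned (Rule 6).
With Qilird and Wynnal, Xanjor is earned (Rule 2).
Qilird: reached.
Xanjor: reached.
Lamdal would need Runyul and Wynnor (Rule 3), but Wynnor is never earned.
Galeld: reached.
Wynnor would need Xanjor and Lamdal (Rule 8), but Lamdal is never earned.
Wynnal: reached.
Reached: Qilird, Xanjor, Galeld, and Wynnal — 4 of the 6.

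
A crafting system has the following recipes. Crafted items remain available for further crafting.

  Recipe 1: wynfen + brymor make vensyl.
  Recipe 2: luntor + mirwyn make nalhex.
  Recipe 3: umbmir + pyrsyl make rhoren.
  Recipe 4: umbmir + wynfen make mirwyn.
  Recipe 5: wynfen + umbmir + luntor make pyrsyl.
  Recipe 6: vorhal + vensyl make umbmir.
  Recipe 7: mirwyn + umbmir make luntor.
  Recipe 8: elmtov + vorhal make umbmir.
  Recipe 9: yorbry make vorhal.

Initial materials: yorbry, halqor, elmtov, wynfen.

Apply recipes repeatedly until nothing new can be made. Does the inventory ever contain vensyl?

vensyl would need wynfen and brymor (Recipe 1), but brymor is never obtained.

No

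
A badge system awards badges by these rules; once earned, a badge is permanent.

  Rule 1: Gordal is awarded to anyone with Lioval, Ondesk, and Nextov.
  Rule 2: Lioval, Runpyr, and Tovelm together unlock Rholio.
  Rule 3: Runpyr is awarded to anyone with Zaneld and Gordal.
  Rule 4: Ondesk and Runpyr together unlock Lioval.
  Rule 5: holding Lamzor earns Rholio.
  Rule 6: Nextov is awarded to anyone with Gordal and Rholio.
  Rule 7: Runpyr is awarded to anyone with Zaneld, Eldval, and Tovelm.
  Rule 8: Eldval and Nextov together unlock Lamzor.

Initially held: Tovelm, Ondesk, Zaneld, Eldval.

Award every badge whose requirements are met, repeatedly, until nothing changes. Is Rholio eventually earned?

With Zaneld, Eldval, and Tovelm, Runpyr is earned (Rule 7).
With Ondesk and Runpyr, Lioval is earned (Rule 4).
With Lioval, Runpyr, and Tovelm, Rholio is earned (Rule 2).

Yes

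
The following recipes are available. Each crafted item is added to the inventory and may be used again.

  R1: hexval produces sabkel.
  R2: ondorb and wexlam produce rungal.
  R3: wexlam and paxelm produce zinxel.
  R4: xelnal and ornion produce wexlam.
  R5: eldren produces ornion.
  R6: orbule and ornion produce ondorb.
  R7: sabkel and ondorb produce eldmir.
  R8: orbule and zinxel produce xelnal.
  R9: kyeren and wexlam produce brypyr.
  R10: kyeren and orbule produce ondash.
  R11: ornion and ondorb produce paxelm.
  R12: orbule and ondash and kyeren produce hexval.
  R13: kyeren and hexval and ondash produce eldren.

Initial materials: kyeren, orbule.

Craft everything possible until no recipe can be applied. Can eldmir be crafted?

kyeren and orbule → ondash (R10).
orbule and ondash and kyeren → hexval (R12).
Using R13, kyeren, hexval, and ondash make eldren.
hexval → sabkel (R1).
eldren → ornion (R5).
orbule and ornion → ondorb (R6).
Using R7, sabkel and ondorb make eldmir.

Yes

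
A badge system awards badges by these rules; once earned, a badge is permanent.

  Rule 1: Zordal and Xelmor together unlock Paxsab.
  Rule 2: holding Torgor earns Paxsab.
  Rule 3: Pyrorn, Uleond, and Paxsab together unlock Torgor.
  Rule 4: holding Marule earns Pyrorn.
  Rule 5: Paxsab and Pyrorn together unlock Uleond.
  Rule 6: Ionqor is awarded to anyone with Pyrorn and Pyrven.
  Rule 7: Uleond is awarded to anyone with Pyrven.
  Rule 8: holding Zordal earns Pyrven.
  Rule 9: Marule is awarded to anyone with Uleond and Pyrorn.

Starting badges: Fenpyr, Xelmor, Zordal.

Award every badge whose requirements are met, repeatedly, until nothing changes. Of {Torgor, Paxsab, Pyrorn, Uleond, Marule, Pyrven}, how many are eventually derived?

3

With Zordal and Xelmor, Paxsab is earned (Rule 1).
With Zordal, Pyrven is earned (Rule 8).
With Pyrven, Uleond is earned (Rule 7).
Torgor would need Pyrorn, Uleond, and Paxsab (Rule 3), but Pyrorn is never earned.
Paxsab: reached.
Pyrorn would need Marule (Rule 4), but Marule is never earned.
Uleond: reached.
Marule would need Uleond and Pyrorn (Rule 9), but Pyrorn is never earned.
Pyrven: reached.
Reached: Paxsab, Uleond, and Pyrven — 3 of the 6.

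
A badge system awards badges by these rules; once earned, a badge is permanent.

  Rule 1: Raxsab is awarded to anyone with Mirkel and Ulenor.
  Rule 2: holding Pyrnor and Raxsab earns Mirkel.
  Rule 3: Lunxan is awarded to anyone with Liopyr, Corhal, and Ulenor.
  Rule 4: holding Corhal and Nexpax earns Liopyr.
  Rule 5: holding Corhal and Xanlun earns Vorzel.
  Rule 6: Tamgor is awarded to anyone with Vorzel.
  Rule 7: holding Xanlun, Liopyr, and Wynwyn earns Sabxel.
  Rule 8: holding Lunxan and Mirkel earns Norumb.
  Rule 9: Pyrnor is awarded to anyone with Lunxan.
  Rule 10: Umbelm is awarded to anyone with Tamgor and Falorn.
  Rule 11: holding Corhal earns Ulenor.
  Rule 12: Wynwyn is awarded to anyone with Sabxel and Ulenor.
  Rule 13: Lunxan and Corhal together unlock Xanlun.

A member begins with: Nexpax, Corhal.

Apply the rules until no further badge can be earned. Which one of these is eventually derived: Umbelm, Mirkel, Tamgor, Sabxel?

Tamgor

With Corhal and Nexpax, Liopyr is earned (Rule 4).
With Corhal, Ulenor is earned (Rule 11).
With Liopyr, Corhal, and Ulenor, Lunxan is earned (Rule 3).
With Lunxan and Corhal, Xanlun is earned (Rule 13).
With Corhal and Xanlun, Vorzel is earned (Rule 5).
With Vorzel, Tamgor is earned (Rule 6).
Mirkel would need Pyrnor and Raxsab (Rule 2), but Raxsab is never earned. Umbelm would need Tamgor and Falorn (Rule 10), but Falorn is never earned. Sabxel would need Xanlun, Liopyr, and Wynwyn (Rule 7), but Wynwyn is never earned.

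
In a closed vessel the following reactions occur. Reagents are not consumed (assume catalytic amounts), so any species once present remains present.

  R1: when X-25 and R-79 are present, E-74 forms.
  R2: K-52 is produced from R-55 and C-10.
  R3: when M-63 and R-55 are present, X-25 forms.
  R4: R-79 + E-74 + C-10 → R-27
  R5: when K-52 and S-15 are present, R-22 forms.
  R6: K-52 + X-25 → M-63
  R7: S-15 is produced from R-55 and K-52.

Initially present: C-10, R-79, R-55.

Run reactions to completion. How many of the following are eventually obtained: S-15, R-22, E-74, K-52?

R-55 and C-10 present → K-52 forms (R2).
R-55 and K-52 present → S-15 forms (R7).
K-52 and S-15 present → R-22 forms (R5).
S-15: reached.
R-22: reached.
E-74 would need X-25 and R-79 (R1), but X-25 never forms.
K-52: reached.
Reached: S-15, R-22, and K-52 — 3 of the 4.

3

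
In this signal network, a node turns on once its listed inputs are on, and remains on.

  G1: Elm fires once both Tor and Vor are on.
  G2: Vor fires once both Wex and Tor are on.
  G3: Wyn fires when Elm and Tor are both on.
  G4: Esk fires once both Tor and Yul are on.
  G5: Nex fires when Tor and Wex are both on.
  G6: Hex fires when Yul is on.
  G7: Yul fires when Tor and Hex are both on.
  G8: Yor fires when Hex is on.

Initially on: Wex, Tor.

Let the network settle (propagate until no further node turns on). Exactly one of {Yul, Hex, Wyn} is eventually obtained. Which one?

Wyn

Wex and Tor are on, so Vor fires (G2).
Tor and Vor are on, so Elm fires (G1).
Elm and Tor are on, so Wyn fires (G3).
Yul would need Tor and Hex (G7), but Hex never turns on. Hex would need Yul (G6), but Yul never turns on.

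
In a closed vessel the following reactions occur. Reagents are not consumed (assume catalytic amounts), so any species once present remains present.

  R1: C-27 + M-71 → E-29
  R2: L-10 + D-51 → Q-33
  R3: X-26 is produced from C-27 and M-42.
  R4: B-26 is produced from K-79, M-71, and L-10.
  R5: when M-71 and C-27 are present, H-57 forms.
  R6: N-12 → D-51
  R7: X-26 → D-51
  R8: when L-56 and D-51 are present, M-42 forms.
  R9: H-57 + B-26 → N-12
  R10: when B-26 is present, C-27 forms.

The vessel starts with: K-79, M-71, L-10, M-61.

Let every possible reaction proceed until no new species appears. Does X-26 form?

X-26 would need C-27 and M-42 (R3), but M-42 never forms.

No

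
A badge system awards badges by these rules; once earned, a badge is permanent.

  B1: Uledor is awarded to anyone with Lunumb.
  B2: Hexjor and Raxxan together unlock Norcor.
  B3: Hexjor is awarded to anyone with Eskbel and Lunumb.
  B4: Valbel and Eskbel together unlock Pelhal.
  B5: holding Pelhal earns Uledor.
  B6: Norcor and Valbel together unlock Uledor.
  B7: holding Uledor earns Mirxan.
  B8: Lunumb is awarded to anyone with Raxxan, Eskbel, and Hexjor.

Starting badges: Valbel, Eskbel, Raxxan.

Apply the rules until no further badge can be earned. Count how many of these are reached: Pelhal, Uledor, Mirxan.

With Valbel and Eskbel, Pelhal is earned (B4).
With Pelhal, Uledor is earned (B5).
With Uledor, Mirxan is earned (B7).
Pelhal: reached.
Uledor: reached.
Mirxan: reached.
All 3 are reached.

3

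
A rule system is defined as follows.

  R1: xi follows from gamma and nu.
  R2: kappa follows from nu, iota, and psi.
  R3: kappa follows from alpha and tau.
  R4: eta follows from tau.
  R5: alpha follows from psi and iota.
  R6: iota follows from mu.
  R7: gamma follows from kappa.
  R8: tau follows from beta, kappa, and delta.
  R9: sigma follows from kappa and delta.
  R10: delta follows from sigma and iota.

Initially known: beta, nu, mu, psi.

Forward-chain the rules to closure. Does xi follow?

From mu, R6 gives iota.
nu, iota, and psi hold, so kappa follows (R2).
kappa holds, so gamma follows (R7).
From gamma and nu, R1 gives xi.

Yes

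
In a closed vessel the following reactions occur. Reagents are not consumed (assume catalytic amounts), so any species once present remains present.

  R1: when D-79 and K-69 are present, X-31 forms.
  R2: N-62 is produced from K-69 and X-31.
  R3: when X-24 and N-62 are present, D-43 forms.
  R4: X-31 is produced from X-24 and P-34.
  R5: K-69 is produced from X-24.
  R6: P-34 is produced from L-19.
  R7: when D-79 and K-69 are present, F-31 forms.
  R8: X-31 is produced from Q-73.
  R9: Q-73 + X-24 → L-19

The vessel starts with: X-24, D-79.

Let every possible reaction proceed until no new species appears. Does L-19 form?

L-19 would need Q-73 and X-24 (R9), but Q-73 never forms.

No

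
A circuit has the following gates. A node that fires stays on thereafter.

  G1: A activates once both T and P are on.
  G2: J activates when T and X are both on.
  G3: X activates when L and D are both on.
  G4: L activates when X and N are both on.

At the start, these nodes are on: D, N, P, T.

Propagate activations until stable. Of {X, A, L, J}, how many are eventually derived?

1

T and P are on, so A activates (G1).
X would need L and D (G3), but L never turns on.
A: reached.
L would need X and N (G4), but X never turns on.
J would need T and X (G2), but X never turns on.
Reached: A — 1 of the 4.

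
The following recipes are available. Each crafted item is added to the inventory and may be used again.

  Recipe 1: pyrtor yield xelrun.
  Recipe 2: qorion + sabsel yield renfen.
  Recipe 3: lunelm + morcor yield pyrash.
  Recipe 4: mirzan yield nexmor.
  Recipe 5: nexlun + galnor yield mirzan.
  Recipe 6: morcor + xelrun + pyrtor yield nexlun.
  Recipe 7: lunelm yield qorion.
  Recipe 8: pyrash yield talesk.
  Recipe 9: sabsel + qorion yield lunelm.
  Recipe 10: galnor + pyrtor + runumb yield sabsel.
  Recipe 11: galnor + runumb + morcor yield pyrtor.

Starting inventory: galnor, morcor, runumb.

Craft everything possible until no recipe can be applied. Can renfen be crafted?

No

renfen would need qorion and sabsel (Recipe 2), but qorion is never obtained.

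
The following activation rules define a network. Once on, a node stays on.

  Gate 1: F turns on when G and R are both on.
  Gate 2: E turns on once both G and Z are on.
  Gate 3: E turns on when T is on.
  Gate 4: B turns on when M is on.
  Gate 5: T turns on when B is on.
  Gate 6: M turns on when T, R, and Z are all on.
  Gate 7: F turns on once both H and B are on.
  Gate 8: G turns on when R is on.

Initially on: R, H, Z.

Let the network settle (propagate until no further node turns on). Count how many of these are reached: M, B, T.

0

M would need T, R, and Z (Gate 6), but T never turns on.
B would need M (Gate 4), but M never turns on.
T would need B (Gate 5), but B never turns on.
None of the 3 are reached.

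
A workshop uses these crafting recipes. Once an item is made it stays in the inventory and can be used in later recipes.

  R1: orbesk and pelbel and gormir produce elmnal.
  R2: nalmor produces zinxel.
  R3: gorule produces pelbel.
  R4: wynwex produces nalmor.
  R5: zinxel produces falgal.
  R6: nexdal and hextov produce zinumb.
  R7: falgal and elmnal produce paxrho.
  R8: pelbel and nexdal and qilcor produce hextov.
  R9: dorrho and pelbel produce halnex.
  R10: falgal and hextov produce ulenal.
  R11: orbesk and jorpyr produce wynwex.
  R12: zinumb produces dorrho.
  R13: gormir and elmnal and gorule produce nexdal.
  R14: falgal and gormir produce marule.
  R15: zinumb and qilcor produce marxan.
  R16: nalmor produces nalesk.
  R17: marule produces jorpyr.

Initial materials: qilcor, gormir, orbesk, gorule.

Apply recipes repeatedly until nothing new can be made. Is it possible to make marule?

marule would need falgal and gormir (R14), but falgal is never obtained.

No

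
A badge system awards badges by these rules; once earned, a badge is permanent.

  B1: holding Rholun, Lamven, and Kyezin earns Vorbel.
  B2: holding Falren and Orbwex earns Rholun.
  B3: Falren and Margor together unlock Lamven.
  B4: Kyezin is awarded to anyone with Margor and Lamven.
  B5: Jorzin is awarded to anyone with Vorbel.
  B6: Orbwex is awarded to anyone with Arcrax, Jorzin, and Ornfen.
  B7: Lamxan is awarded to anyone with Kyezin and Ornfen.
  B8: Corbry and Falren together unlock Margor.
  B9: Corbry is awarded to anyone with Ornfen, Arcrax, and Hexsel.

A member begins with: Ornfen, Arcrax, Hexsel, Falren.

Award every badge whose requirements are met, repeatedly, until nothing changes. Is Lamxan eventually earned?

With Ornfen, Arcrax, and Hexsel, Corbry is earned (B9).
With Corbry and Falren, Margor is earned (B8).
With Falren and Margor, Lamven is earned (B3).
With Margor and Lamven, Kyezin is earned (B4).
With Kyezin and Ornfen, Lamxan is earned (B7).

Yes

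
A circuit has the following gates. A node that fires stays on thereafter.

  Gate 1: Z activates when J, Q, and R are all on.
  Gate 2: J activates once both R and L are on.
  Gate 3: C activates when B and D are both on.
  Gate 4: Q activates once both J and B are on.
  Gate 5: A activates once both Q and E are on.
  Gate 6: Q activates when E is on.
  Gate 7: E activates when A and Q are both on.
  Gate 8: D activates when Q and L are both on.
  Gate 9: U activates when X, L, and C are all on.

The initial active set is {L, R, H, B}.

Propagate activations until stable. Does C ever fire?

Yes

Gate 2: R and L on → J on.
Gate 4: J and B on → Q on.
Gate 8: Q and L on → D on.
Gate 3: B and D on → C on.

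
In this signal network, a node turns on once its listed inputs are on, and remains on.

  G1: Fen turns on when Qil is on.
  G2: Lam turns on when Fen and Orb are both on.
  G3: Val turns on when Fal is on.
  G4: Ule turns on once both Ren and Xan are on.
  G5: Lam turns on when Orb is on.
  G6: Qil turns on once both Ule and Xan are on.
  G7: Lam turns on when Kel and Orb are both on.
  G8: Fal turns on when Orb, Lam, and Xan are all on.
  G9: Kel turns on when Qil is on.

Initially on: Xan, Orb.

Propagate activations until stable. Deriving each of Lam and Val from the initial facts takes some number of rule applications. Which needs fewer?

Lam

Lam: G5: Orb on → Lam on. [1 rule application]
Val: G5: Orb on → Lam on. Orb, Lam, and Xan are on, so Fal turns on (G8). Fal is on, so Val turns on (G3). [3 rule applications]
Lam needs fewer.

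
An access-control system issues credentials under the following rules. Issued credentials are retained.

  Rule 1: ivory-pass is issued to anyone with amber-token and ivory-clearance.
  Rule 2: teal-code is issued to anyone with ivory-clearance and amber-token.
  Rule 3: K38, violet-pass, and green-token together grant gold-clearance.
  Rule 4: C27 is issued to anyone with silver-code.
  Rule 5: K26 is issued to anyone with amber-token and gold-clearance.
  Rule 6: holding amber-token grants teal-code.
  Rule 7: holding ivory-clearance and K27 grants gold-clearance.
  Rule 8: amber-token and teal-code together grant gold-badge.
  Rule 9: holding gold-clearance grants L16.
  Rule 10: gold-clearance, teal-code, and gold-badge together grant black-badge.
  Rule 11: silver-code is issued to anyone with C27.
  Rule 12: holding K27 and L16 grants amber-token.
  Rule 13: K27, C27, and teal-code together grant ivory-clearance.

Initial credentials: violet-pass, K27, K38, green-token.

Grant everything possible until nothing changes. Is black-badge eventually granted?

Yes

Holding K38, violet-pass, and green-token grants gold-clearance (Rule 3).
Holding gold-clearance grants L16 (Rule 9).
Holding K27 and L16 grants amber-token (Rule 12).
Holding amber-token grants teal-code (Rule 6).
Holding amber-token and teal-code grants gold-badge (Rule 8).
Holding gold-clearance, teal-code, and gold-badge grants black-badge (Rule 10).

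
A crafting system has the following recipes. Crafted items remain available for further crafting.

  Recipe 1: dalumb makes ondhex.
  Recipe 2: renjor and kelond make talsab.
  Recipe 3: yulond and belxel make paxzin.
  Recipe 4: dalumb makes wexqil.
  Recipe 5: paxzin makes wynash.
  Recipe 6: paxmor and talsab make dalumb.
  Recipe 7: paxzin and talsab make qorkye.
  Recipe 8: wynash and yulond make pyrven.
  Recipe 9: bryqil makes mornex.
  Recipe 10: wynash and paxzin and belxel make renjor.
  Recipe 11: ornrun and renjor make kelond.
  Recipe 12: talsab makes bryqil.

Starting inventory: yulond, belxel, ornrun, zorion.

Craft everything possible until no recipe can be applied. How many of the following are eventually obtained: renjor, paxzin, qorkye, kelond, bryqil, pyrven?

6

Using Recipe 3, yulond and belxel make paxzin.
Using Recipe 5, paxzin makes wynash.
wynash and paxzin and belxel → renjor (Recipe 10).
wynash and yulond → pyrven (Recipe 8).
Using Recipe 11, ornrun and renjor make kelond.
Using Recipe 2, renjor and kelond make talsab.
talsab → bryqil (Recipe 12).
paxzin and talsab → qorkye (Recipe 7).
renjor: reached.
paxzin: reached.
qorkye: reached.
kelond: reached.
bryqil: reached.
pyrven: reached.
All 6 are reached.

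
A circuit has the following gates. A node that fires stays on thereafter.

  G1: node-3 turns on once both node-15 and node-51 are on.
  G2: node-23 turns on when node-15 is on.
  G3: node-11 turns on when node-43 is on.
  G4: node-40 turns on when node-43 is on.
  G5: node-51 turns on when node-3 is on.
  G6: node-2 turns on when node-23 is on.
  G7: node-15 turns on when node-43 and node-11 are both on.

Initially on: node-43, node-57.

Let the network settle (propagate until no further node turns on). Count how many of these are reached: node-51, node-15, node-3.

1

G3: node-43 on → node-11 on.
G7: node-43 and node-11 on → node-15 on.
node-51 would need node-3 (G5), but node-3 never turns on.
node-15: reached.
node-3 would need node-15 and node-51 (G1), but node-51 never turns on.
Reached: node-15 — 1 of the 3.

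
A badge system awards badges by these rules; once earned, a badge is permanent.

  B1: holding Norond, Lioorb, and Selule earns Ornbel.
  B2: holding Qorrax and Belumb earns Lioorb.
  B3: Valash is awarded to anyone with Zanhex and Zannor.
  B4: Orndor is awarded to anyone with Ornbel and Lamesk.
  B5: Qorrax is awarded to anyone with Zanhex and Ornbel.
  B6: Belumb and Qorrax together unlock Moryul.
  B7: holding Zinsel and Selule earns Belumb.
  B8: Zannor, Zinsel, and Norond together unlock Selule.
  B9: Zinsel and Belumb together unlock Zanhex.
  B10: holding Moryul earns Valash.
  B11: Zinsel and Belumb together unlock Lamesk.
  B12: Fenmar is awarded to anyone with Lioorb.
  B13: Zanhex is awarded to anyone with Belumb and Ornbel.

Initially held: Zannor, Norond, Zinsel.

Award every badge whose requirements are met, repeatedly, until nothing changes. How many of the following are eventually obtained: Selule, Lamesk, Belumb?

3

With Zannor, Zinsel, and Norond, Selule is earned (B8).
With Zinsel and Selule, Belumb is earned (B7).
With Zinsel and Belumb, Lamesk is earned (B11).
Selule: reached.
Lamesk: reached.
Belumb: reached.
All 3 are reached.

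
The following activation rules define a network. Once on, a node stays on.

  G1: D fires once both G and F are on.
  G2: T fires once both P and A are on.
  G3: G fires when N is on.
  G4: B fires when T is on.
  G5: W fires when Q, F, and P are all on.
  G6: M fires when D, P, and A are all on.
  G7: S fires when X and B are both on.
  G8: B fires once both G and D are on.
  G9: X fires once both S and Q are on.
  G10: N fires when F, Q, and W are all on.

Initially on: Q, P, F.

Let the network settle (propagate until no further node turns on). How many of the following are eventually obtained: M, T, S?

M would need D, P, and A (G6), but A never turns on.
T would need P and A (G2), but A never turns on.
S would need X and B (G7), but X never turns on.
None of the 3 are reached.

0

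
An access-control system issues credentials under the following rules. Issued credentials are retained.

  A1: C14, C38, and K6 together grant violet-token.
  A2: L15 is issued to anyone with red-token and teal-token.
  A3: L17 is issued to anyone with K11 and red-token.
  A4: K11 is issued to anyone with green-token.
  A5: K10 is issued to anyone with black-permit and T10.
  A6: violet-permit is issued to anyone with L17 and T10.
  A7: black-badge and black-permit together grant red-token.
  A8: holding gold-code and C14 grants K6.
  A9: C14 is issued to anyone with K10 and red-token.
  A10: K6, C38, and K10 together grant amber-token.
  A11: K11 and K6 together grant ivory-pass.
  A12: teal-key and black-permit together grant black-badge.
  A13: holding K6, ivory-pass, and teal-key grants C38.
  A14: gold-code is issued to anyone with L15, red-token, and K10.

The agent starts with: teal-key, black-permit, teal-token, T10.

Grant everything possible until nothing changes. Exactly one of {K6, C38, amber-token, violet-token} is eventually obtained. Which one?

K6

Holding black-permit and T10 grants K10 (A5).
Holding teal-key and black-permit grants black-badge (A12).
Holding black-badge and black-permit grants red-token (A7).
Holding red-token and teal-token grants L15 (A2).
Holding K10 and red-token grants C14 (A9).
Holding L15, red-token, and K10 grants gold-code (A14).
Holding gold-code and C14 grants K6 (A8).
amber-token would need K6, C38, and K10 (A10), but C38 is never granted. violet-token would need C14, C38, and K6 (A1), but C38 is never granted. C38 would need K6, ivory-pass, and teal-key (A13), but ivory-pass is never granted.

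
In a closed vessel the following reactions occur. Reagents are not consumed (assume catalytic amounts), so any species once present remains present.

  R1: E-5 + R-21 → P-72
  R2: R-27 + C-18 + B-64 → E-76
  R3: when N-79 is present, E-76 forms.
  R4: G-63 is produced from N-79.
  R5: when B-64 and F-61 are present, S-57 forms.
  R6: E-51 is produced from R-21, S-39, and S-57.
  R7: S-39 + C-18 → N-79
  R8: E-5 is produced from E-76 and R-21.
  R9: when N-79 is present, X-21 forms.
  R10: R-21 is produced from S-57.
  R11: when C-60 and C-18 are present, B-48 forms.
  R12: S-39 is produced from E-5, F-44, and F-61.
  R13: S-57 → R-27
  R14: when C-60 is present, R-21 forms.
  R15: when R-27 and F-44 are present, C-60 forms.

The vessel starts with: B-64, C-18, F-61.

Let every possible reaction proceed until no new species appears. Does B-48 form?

B-48 would need C-60 and C-18 (R11), but C-60 never forms.

No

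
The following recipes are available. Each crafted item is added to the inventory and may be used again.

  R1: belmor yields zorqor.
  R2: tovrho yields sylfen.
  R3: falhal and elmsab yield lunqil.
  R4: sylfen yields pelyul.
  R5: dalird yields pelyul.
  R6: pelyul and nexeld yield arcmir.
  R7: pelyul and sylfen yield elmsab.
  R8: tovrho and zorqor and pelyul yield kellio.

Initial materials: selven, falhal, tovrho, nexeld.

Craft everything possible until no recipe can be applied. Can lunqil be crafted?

tovrho → sylfen (R2).
Using R4, sylfen makes pelyul.
Using R7, pelyul and sylfen make elmsab.
Using R3, falhal and elmsab make lunqil.

Yes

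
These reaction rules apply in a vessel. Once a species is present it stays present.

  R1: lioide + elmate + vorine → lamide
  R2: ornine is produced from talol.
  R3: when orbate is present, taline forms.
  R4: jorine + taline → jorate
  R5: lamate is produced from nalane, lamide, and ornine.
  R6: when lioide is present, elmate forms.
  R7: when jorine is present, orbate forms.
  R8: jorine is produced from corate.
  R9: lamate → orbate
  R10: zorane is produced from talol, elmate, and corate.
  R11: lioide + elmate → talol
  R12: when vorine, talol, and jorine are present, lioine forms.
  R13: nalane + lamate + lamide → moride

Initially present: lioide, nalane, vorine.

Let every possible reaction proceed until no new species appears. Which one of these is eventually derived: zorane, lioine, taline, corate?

taline

lioide present → elmate forms (R6).
lioide, elmate, and vorine present → lamide forms (R1).
lioide and elmate present → talol forms (R11).
talol present → ornine forms (R2).
nalane, lamide, and ornine present → lamate forms (R5).
lamate present → orbate forms (R9).
orbate present → taline forms (R3).
zorane would need talol, elmate, and corate (R10), but corate never forms. lioine would need vorine, talol, and jorine (R12), but jorine never forms. No rule produces corate, and it is not given.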